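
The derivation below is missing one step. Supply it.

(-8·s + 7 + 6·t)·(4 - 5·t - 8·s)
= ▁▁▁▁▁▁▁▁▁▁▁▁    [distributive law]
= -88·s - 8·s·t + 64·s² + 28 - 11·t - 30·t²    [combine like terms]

After distributive law, the bracketed line is:

-32·s + 40·s·t + 64·s² + 28 - 35·t - 56·s + 24·t - 30·t² - 48·s·t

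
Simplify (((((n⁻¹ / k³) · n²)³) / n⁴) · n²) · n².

(((((n⁻¹ / k³) · n²)³) / n⁴) · n²) · n²
= (((((n⁻¹ / k³)³) · ((n²)³)) / n⁴) · n²) · n²    [power of a product]
= ((((((n⁻¹)³) / ((k³)³)) · ((n²)³)) / n⁴) · n²) · n²    [power of a quotient]
= ((((n⁻³ / ((k³)³)) · ((n²)³)) / n⁴) · n²) · n²    [power of a power]
= ((((n⁻³ / k⁹) · ((n²)³)) / n⁴) · n²) · n²    [power of a power]
= ((((n⁻³ / k⁹) · n⁶) / n⁴) · n²) · n²    [power of a power]
= k⁻⁹·n³    [quotient of powers; product of powers]

k⁻⁹·n³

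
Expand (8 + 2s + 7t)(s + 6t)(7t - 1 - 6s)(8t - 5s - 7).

-2645st² + 1555s²t + 1933st + 390s² + 56s + 334s³ + 294t³ - 2442t² + 336t - 205s²t² + 404s³t + 60s⁴ - 2422st³ + 2352t⁴

(8 + 2s + 7t)(s + 6t)(7t - 1 - 6s)(8t - 5s - 7)
= (8s + 48t + 2s² + 12st + 7st + 42t²)(7t - 1 - 6s)(8t - 5s - 7)    [distributive law]
= (8s + 48t + 2s² + 19st + 42t²)(7t - 1 - 6s)(8t - 5s - 7)    [combine like terms]
= (56st - 8s - 48s² + 336t² - 48t - 288st + 14s²t - 2s² - 12s³ + 133st² - 19st - 114s²t + 294t³ - 42t² - 252st²)(8t - 5s - 7)    [distributive law]
= (-251st - 8s - 50s² + 294t² - 48t - 100s²t - 12s³ - 119st² + 294t³)(8t - 5s - 7)    [combine like terms]
= -2008st² + 1255s²t + 1757st - 64st + 40s² + 56s - 400s²t + 250s³ + 350s² + 2352t³ - 1470st² - 2058t² - 384t² + 240st + 336t - 800s²t² + 500s³t + 700s²t - 96s³t + 60s⁴ + 84s³ - 952st³ + 595s²t² + 833st² + 2352t⁴ - 1470st³ - 2058t³    [distributive law]
= -2645st² + 1555s²t + 1933st + 390s² + 56s + 334s³ + 294t³ - 2442t² + 336t - 205s²t² + 404s³t + 60s⁴ - 2422st³ + 2352t⁴    [combine like terms]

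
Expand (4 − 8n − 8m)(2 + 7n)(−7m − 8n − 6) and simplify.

(4 − 8n − 8m)(2 + 7n)(−7m − 8n − 6)
= (8 + 28n − 16n − 56n^2 − 16m − 56mn)(−7m − 8n − 6)    [distributive law]
= (8 + 12n − 56n^2 − 16m − 56mn)(−7m − 8n − 6)    [combine like terms]
= −56m − 64n − 48 − 84mn − 96n^2 − 72n + 392mn^2 + 448n^3 + 336n^2 + 112m^2 + 128mn + 96m + 392m^2n + 448mn^2 + 336mn    [distributive law]
= 40m − 136n − 48 + 380mn + 240n^2 + 840mn^2 + 448n^3 + 112m^2 + 392m^2n    [combine like terms]

40m − 136n − 48 + 380mn + 240n^2 + 840mn^2 + 448n^3 + 112m^2 + 392m^2n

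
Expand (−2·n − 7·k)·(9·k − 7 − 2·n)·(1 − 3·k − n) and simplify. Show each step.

(−2·n − 7·k)·(9·k − 7 − 2·n)·(1 − 3·k − n)
= (−18·k·n + 14·n + 4·n^2 − 63·k^2 + 49·k + 14·k·n)·(1 − 3·k − n)    [distributive law]
= (−4·k·n + 14·n + 4·n^2 − 63·k^2 + 49·k)·(1 − 3·k − n)    [combine like terms]
= −4·k·n + 12·k^2·n + 4·k·n^2 + 14·n − 42·k·n − 14·n^2 + 4·n^2 − 12·k·n^2 − 4·n^3 − 63·k^2 + 189·k^3 + 63·k^2·n + 49·k − 147·k^2 − 49·k·n    [distributive law]
= −95·k·n + 75·k^2·n − 8·k·n^2 + 14·n − 10·n^2 − 4·n^3 − 210·k^2 + 189·k^3 + 49·k    [combine like terms]

−95·k·n + 75·k^2·n − 8·k·n^2 + 14·n − 10·n^2 − 4·n^3 − 210·k^2 + 189·k^3 + 49·k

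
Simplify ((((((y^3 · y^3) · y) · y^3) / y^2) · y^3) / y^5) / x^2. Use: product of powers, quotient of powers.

x^(-2)·y^6

((((((y^3 · y^3) · y) · y^3) / y^2) · y^3) / y^5) / x^2
= (((((y^6 · y) · y^3) / y^2) · y^3) / y^5) / x^2    [product of powers]
= ((((y^7 · y^3) / y^2) · y^3) / y^5) / x^2    [product of powers]
= (((y^10 / y^2) · y^3) / y^5) / x^2    [product of powers]
= ((y^8 · y^3) / y^5) / x^2    [quotient of powers]
= (y^11 / y^5) / x^2    [product of powers]
= y^6 / x^2    [quotient of powers]
= x^(-2)·y^6    [quotient of powers]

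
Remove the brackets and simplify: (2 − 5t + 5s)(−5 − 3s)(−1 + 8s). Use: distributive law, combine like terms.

(2 − 5t + 5s)(−5 − 3s)(−1 + 8s)
= (−10 − 6s + 25t + 15st − 25s − 15s^2)(−1 + 8s)    [distributive law]
= (−10 − 31s + 25t + 15st − 15s^2)(−1 + 8s)    [combine like terms]
= 10 − 80s + 31s − 248s^2 − 25t + 200st − 15st + 120s^2t + 15s^2 − 120s^3    [distributive law]
= 10 − 49s − 233s^2 − 25t + 185st + 120s^2t − 120s^3    [combine like terms]

10 − 49s − 233s^2 − 25t + 185st + 120s^2t − 120s^3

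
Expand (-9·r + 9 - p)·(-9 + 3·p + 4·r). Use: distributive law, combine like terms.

117·r - 31·p·r - 36·r^2 - 81 + 36·p - 3·p^2

(-9·r + 9 - p)·(-9 + 3·p + 4·r)
= 81·r - 27·p·r - 36·r^2 - 81 + 27·p + 36·r + 9·p - 3·p^2 - 4·p·r    [distributive law]
= 117·r - 31·p·r - 36·r^2 - 81 + 36·p - 3·p^2    [combine like terms]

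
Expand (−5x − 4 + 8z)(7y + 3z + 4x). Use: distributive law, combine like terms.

(−5x − 4 + 8z)(7y + 3z + 4x)
= −35xy − 15xz − 20x^2 − 28y − 12z − 16x + 56yz + 24z^2 + 32xz    [distributive law]
= −35xy + 17xz − 20x^2 − 28y − 12z − 16x + 56yz + 24z^2    [combine like terms]

−35xy + 17xz − 20x^2 − 28y − 12z − 16x + 56yz + 24z^2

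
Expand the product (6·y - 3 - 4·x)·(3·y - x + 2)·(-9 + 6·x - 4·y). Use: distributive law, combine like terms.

-174·y^2 + 180·x·y^2 - 72·y^3 + 200·x·y - 124·x^2·y - 3·y + 9·x - 66·x^2 + 54 + 24·x^3

(6·y - 3 - 4·x)·(3·y - x + 2)·(-9 + 6·x - 4·y)
= (18·y^2 - 6·x·y + 12·y - 9·y + 3·x - 6 - 12·x·y + 4·x^2 - 8·x)·(-9 + 6·x - 4·y)    [distributive law]
= (18·y^2 - 18·x·y + 3·y - 5·x - 6 + 4·x^2)·(-9 + 6·x - 4·y)    [combine like terms]
= -162·y^2 + 108·x·y^2 - 72·y^3 + 162·x·y - 108·x^2·y + 72·x·y^2 - 27·y + 18·x·y - 12·y^2 + 45·x - 30·x^2 + 20·x·y + 54 - 36·x + 24·y - 36·x^2 + 24·x^3 - 16·x^2·y    [distributive law]
= -174·y^2 + 180·x·y^2 - 72·y^3 + 200·x·y - 124·x^2·y - 3·y + 9·x - 66·x^2 + 54 + 24·x^3    [combine like terms]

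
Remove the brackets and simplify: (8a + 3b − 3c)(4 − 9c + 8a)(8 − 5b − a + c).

(8a + 3b − 3c)(4 − 9c + 8a)(8 − 5b − a + c)
= (32a − 72ac + 64a^2 + 12b − 27bc + 24ab − 12c + 27c^2 − 24ac)(8 − 5b − a + c)    [distributive law]
= (32a − 96ac + 64a^2 + 12b − 27bc + 24ab − 12c + 27c^2)(8 − 5b − a + c)    [combine like terms]
= 256a − 160ab − 32a^2 + 32ac − 768ac + 480abc + 96a^2c − 96ac^2 + 512a^2 − 320a^2b − 64a^3 + 64a^2c + 96b − 60b^2 − 12ab + 12bc − 216bc + 135b^2c + 27abc − 27bc^2 + 192ab − 120ab^2 − 24a^2b + 24abc − 96c + 60bc + 12ac − 12c^2 + 216c^2 − 135bc^2 − 27ac^2 + 27c^3    [distributive law]
= 256a + 20ab + 480a^2 − 724ac + 531abc + 160a^2c − 123ac^2 − 344a^2b − 64a^3 + 96b − 60b^2 − 144bc + 135b^2c − 162bc^2 − 120ab^2 − 96c + 204c^2 + 27c^3    [combine like terms]

256a + 20ab + 480a^2 − 724ac + 531abc + 160a^2c − 123ac^2 − 344a^2b − 64a^3 + 96b − 60b^2 − 144bc + 135b^2c − 162bc^2 − 120ab^2 − 96c + 204c^2 + 27c^3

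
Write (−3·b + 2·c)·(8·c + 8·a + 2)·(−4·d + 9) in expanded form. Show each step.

96·b·c·d − 216·b·c + 96·a·b·d − 216·a·b + 24·b·d − 54·b − 64·c²·d + 144·c² − 64·a·c·d + 144·a·c − 16·c·d + 36·c

(−3·b + 2·c)·(8·c + 8·a + 2)·(−4·d + 9)
= (−24·b·c − 24·a·b − 6·b + 16·c² + 16·a·c + 4·c)·(−4·d + 9)    [distributive law]
= 96·b·c·d − 216·b·c + 96·a·b·d − 216·a·b + 24·b·d − 54·b − 64·c²·d + 144·c² − 64·a·c·d + 144·a·c − 16·c·d + 36·c    [distributive law]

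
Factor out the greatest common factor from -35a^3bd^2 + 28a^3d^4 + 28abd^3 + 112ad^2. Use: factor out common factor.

-35a^3bd^2 + 28a^3d^4 + 28abd^3 + 112ad^2
= 7(-5a^3bd^2 + 4a^3d^4 + 4abd^3 + 16ad^2)    [factor out 7]
= 7ad^2(-5a^2b + 4a^2d^2 + 4bd + 16)    [factor out ad^2]

7ad^2(-5a^2b + 4a^2d^2 + 4bd + 16)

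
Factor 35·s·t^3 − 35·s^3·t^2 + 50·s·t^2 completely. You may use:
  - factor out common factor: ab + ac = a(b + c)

35·s·t^3 − 35·s^3·t^2 + 50·s·t^2
= 5(7·s·t^3 − 7·s^3·t^2 + 10·s·t^2)    [factor out 5]
= 5·s·t^2(7·t − 7·s^2 + 10)    [factor out s·t^2]

5·s·t^2(7·t − 7·s^2 + 10)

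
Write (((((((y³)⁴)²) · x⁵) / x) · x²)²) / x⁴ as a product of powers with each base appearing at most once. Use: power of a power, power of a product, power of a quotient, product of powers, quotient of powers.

(((((((y³)⁴)²) · x⁵) / x) · x²)²) / x⁴
= (((((((y³)⁴)²) · x⁵) / x)²) · ((x²)²)) / x⁴    [power of a product]
= (((((((y³)⁴)²) · x⁵)²) / (x²)) · ((x²)²)) / x⁴    [power of a quotient]
= (((((((y³)⁴)²)²) · ((x⁵)²)) / (x²)) · ((x²)²)) / x⁴    [power of a product]
= ((((((y³)⁴)⁴) · ((x⁵)²)) / (x²)) · ((x²)²)) / x⁴    [power of a power]
= (((((y³)¹⁶) · ((x⁵)²)) / (x²)) · ((x²)²)) / x⁴    [power of a power]
= (((y⁴⁸ · ((x⁵)²)) / (x²)) · ((x²)²)) / x⁴    [power of a power]
= (((y⁴⁸ · x¹⁰) / (x²)) · ((x²)²)) / x⁴    [power of a power]
= (((y⁴⁸ · x¹⁰) / x²) · x⁴) / x⁴    [power of a power]
= x⁸y⁴⁸    [quotient of powers; product of powers]

x⁸y⁴⁸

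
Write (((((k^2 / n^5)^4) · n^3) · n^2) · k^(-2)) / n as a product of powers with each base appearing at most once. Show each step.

k^6·n^(-16)

(((((k^2 / n^5)^4) · n^3) · n^2) · k^(-2)) / n
= ((((((k^2)^4) / ((n^5)^4)) · n^3) · n^2) · k^(-2)) / n    [power of a quotient]
= ((((k^8 / ((n^5)^4)) · n^3) · n^2) · k^(-2)) / n    [power of a power]
= ((((k^8 / n^20) · n^3) · n^2) · k^(-2)) / n    [power of a power]
= k^6·n^(-16)    [quotient of powers; product of powers]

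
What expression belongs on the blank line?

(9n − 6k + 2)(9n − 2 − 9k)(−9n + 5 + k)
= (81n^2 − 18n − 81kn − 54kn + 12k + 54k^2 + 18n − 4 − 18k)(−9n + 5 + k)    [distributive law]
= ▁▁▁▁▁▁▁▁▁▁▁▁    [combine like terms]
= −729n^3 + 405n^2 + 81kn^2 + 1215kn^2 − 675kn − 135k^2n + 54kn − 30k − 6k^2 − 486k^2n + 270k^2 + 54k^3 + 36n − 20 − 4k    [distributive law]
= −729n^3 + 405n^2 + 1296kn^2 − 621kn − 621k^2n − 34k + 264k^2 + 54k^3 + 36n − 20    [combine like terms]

By combine like terms:

(81n^2 − 135kn − 6k + 54k^2 − 4)(−9n + 5 + k)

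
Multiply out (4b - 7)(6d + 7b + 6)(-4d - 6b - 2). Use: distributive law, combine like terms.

(4b - 7)(6d + 7b + 6)(-4d - 6b - 2)
= (24bd + 28b^2 + 24b - 42d - 49b - 42)(-4d - 6b - 2)    [distributive law]
= (24bd + 28b^2 - 25b - 42d - 42)(-4d - 6b - 2)    [combine like terms]
= -96bd^2 - 144b^2d - 48bd - 112b^2d - 168b^3 - 56b^2 + 100bd + 150b^2 + 50b + 168d^2 + 252bd + 84d + 168d + 252b + 84    [distributive law]
= -96bd^2 - 256b^2d + 304bd - 168b^3 + 94b^2 + 302b + 168d^2 + 252d + 84    [combine like terms]

-96bd^2 - 256b^2d + 304bd - 168b^3 + 94b^2 + 302b + 168d^2 + 252d + 84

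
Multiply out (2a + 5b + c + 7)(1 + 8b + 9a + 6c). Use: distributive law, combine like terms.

65a + 61ab + 18a^2 + 21ac + 61b + 40b^2 + 38bc + 43c + 6c^2 + 7

(2a + 5b + c + 7)(1 + 8b + 9a + 6c)
= 2a + 16ab + 18a^2 + 12ac + 5b + 40b^2 + 45ab + 30bc + c + 8bc + 9ac + 6c^2 + 7 + 56b + 63a + 42c    [distributive law]
= 65a + 61ab + 18a^2 + 21ac + 61b + 40b^2 + 38bc + 43c + 6c^2 + 7    [combine like terms]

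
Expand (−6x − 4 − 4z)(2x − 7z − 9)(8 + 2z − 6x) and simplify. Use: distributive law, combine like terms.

(−6x − 4 − 4z)(2x − 7z − 9)(8 + 2z − 6x)
= (−12x² + 42xz + 54x − 8x + 28z + 36 − 8xz + 28z² + 36z)(8 + 2z − 6x)    [distributive law]
= (−12x² + 34xz + 46x + 64z + 36 + 28z²)(8 + 2z − 6x)    [combine like terms]
= −96x² − 24x²z + 72x³ + 272xz + 68xz² − 204x²z + 368x + 92xz − 276x² + 512z + 128z² − 384xz + 288 + 72z − 216x + 224z² + 56z³ − 168xz²    [distributive law]
= −372x² − 228x²z + 72x³ − 20xz − 100xz² + 152x + 584z + 352z² + 288 + 56z³    [combine like terms]

−372x² − 228x²z + 72x³ − 20xz − 100xz² + 152x + 584z + 352z² + 288 + 56z³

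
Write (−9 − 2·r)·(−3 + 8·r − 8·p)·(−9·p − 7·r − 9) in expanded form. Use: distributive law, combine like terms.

(−9 − 2·r)·(−3 + 8·r − 8·p)·(−9·p − 7·r − 9)
= (27 − 72·r + 72·p + 6·r − 16·r² + 16·p·r)·(−9·p − 7·r − 9)    [distributive law]
= (27 − 66·r + 72·p − 16·r² + 16·p·r)·(−9·p − 7·r − 9)    [combine like terms]
= −243·p − 189·r − 243 + 594·p·r + 462·r² + 594·r − 648·p² − 504·p·r − 648·p + 144·p·r² + 112·r³ + 144·r² − 144·p²·r − 112·p·r² − 144·p·r    [distributive law]
= −891·p + 405·r − 243 − 54·p·r + 606·r² − 648·p² + 32·p·r² + 112·r³ − 144·p²·r    [combine like terms]

−891·p + 405·r − 243 − 54·p·r + 606·r² − 648·p² + 32·p·r² + 112·r³ − 144·p²·r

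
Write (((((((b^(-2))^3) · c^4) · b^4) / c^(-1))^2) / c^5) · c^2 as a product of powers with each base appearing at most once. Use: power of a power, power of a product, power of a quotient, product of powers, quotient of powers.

(((((((b^(-2))^3) · c^4) · b^4) / c^(-1))^2) / c^5) · c^2
= (((((((b^(-2))^3) · c^4) · b^4)^2) / ((c^(-1))^2)) / c^5) · c^2    [power of a quotient]
= (((((((b^(-2))^3) · c^4)^2) · ((b^4)^2)) / ((c^(-1))^2)) / c^5) · c^2    [power of a product]
= (((((((b^(-2))^3)^2) · ((c^4)^2)) · ((b^4)^2)) / ((c^(-1))^2)) / c^5) · c^2    [power of a product]
= ((((((b^(-2))^6) · ((c^4)^2)) · ((b^4)^2)) / ((c^(-1))^2)) / c^5) · c^2    [power of a power]
= ((((b^(-12) · ((c^4)^2)) · ((b^4)^2)) / ((c^(-1))^2)) / c^5) · c^2    [power of a power]
= ((((b^(-12) · c^8) · ((b^4)^2)) / ((c^(-1))^2)) / c^5) · c^2    [power of a power]
= ((((b^(-12) · c^8) · b^8) / ((c^(-1))^2)) / c^5) · c^2    [power of a power]
= ((((b^(-12) · c^8) · b^8) / c^(-2)) / c^5) · c^2    [power of a power]
= b^(-4)c^7    [quotient of powers; product of powers]

b^(-4)c^7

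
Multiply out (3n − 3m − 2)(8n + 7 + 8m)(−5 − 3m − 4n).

−140n² − 72mn² − 96n³ + 31n + 133mn + 227m + 231m² + 72m³ + 96m²n + 70

(3n − 3m − 2)(8n + 7 + 8m)(−5 − 3m − 4n)
= (24n² + 21n + 24mn − 24mn − 21m − 24m² − 16n − 14 − 16m)(−5 − 3m − 4n)    [distributive law]
= (24n² + 5n − 37m − 24m² − 14)(−5 − 3m − 4n)    [combine like terms]
= −120n² − 72mn² − 96n³ − 25n − 15mn − 20n² + 185m + 111m² + 148mn + 120m² + 72m³ + 96m²n + 70 + 42m + 56n    [distributive law]
= −140n² − 72mn² − 96n³ + 31n + 133mn + 227m + 231m² + 72m³ + 96m²n + 70    [combine like terms]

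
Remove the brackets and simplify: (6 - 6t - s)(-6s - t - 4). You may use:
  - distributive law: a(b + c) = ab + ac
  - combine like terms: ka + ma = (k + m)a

-32s + 18t - 24 + 37st + 6t² + 6s²

(6 - 6t - s)(-6s - t - 4)
= -36s - 6t - 24 + 36st + 6t² + 24t + 6s² + st + 4s    [distributive law]
= -32s + 18t - 24 + 37st + 6t² + 6s²    [combine like terms]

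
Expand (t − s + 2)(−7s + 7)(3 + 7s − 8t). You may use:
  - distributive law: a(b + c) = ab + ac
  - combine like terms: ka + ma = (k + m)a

196st − 105s^2t + 56st^2 − 91t − 56t^2 − 126s^2 + 49s^3 + 35s + 42

(t − s + 2)(−7s + 7)(3 + 7s − 8t)
= (−7st + 7t + 7s^2 − 7s − 14s + 14)(3 + 7s − 8t)    [distributive law]
= (−7st + 7t + 7s^2 − 21s + 14)(3 + 7s − 8t)    [combine like terms]
= −21st − 49s^2t + 56st^2 + 21t + 49st − 56t^2 + 21s^2 + 49s^3 − 56s^2t − 63s − 147s^2 + 168st + 42 + 98s − 112t    [distributive law]
= 196st − 105s^2t + 56st^2 − 91t − 56t^2 − 126s^2 + 49s^3 + 35s + 42    [combine like terms]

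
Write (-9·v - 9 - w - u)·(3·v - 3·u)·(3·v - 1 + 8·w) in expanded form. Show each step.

-81·v³ - 54·v² - 225·v²·w + 72·u·v² + 57·u·v + 201·u·v·w + 27·v - 213·v·w - 27·u + 213·u·w - 24·v·w² + 24·u·w² + 9·u²·v - 3·u² + 24·u²·w

(-9·v - 9 - w - u)·(3·v - 3·u)·(3·v - 1 + 8·w)
= (-27·v² + 27·u·v - 27·v + 27·u - 3·v·w + 3·u·w - 3·u·v + 3·u²)·(3·v - 1 + 8·w)    [distributive law]
= (-27·v² + 24·u·v - 27·v + 27·u - 3·v·w + 3·u·w + 3·u²)·(3·v - 1 + 8·w)    [combine like terms]
= -81·v³ + 27·v² - 216·v²·w + 72·u·v² - 24·u·v + 192·u·v·w - 81·v² + 27·v - 216·v·w + 81·u·v - 27·u + 216·u·w - 9·v²·w + 3·v·w - 24·v·w² + 9·u·v·w - 3·u·w + 24·u·w² + 9·u²·v - 3·u² + 24·u²·w    [distributive law]
= -81·v³ - 54·v² - 225·v²·w + 72·u·v² + 57·u·v + 201·u·v·w + 27·v - 213·v·w - 27·u + 213·u·w - 24·v·w² + 24·u·w² + 9·u²·v - 3·u² + 24·u²·w    [combine like terms]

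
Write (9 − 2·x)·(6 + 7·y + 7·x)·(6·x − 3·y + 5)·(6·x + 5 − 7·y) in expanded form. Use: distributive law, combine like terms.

(9 − 2·x)·(6 + 7·y + 7·x)·(6·x − 3·y + 5)·(6·x + 5 − 7·y)
= (54 + 63·y + 63·x − 12·x − 14·x·y − 14·x^2)·(6·x − 3·y + 5)·(6·x + 5 − 7·y)    [distributive law]
= (54 + 63·y + 51·x − 14·x·y − 14·x^2)·(6·x − 3·y + 5)·(6·x + 5 − 7·y)    [combine like terms]
= (324·x − 162·y + 270 + 378·x·y − 189·y^2 + 315·y + 306·x^2 − 153·x·y + 255·x − 84·x^2·y + 42·x·y^2 − 70·x·y − 84·x^3 + 42·x^2·y − 70·x^2)·(6·x + 5 − 7·y)    [distributive law]
= (579·x + 153·y + 270 + 155·x·y − 189·y^2 + 236·x^2 − 42·x^2·y + 42·x·y^2 − 84·x^3)·(6·x + 5 − 7·y)    [combine like terms]
= 3474·x^2 + 2895·x − 4053·x·y + 918·x·y + 765·y − 1071·y^2 + 1620·x + 1350 − 1890·y + 930·x^2·y + 775·x·y − 1085·x·y^2 − 1134·x·y^2 − 945·y^2 + 1323·y^3 + 1416·x^3 + 1180·x^2 − 1652·x^2·y − 252·x^3·y − 210·x^2·y + 294·x^2·y^2 + 252·x^2·y^2 + 210·x·y^2 − 294·x·y^3 − 504·x^4 − 420·x^3 + 588·x^3·y    [distributive law]
= 4654·x^2 + 4515·x − 2360·x·y − 1125·y − 2016·y^2 + 1350 − 932·x^2·y − 2009·x·y^2 + 1323·y^3 + 996·x^3 + 336·x^3·y + 546·x^2·y^2 − 294·x·y^3 − 504·x^4    [combine like terms]

4654·x^2 + 4515·x − 2360·x·y − 1125·y − 2016·y^2 + 1350 − 932·x^2·y − 2009·x·y^2 + 1323·y^3 + 996·x^3 + 336·x^3·y + 546·x^2·y^2 − 294·x·y^3 − 504·x^4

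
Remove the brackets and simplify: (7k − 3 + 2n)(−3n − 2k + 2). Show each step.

−25kn − 14k² + 20k + 13n − 6 − 6n²

(7k − 3 + 2n)(−3n − 2k + 2)
= −21kn − 14k² + 14k + 9n + 6k − 6 − 6n² − 4kn + 4n    [distributive law]
= −25kn − 14k² + 20k + 13n − 6 − 6n²    [combine like terms]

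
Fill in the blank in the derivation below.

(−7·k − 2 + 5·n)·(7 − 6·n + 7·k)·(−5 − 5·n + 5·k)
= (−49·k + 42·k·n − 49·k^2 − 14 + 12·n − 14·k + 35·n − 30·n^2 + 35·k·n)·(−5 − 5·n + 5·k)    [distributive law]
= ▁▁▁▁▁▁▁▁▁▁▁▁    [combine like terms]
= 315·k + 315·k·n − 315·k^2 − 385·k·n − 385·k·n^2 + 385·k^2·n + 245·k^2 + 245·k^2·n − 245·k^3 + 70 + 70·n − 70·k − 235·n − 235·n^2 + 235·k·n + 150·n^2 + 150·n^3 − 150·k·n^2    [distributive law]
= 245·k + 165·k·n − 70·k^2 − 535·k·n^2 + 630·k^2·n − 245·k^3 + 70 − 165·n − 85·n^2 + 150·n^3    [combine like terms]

After combine like terms, the bracketed line is:

(−63·k + 77·k·n − 49·k^2 − 14 + 47·n − 30·n^2)·(−5 − 5·n + 5·k)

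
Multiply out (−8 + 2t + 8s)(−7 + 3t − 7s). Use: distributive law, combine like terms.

(−8 + 2t + 8s)(−7 + 3t − 7s)
= 56 − 24t + 56s − 14t + 6t² − 14st − 56s + 24st − 56s²    [distributive law]
= 56 − 38t + 6t² + 10st − 56s²    [combine like terms]

56 − 38t + 6t² + 10st − 56s²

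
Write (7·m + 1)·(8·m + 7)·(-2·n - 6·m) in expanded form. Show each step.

-112·m^2·n - 336·m^3 - 114·m·n - 342·m^2 - 14·n - 42·m

(7·m + 1)·(8·m + 7)·(-2·n - 6·m)
= (56·m^2 + 49·m + 8·m + 7)·(-2·n - 6·m)    [distributive law]
= (56·m^2 + 57·m + 7)·(-2·n - 6·m)    [combine like terms]
= -112·m^2·n - 336·m^3 - 114·m·n - 342·m^2 - 14·n - 42·m    [distributive law]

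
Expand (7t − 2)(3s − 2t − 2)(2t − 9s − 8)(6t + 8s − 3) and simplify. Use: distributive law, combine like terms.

784st^3 + 210s^2t^2 − 308st^2 − 1512s^3t + 171s^2t + 1046st − 168t^4 + 636t^3 + 252t^2 − 456t + 432s^3 − 66s^2 − 292s + 96

(7t − 2)(3s − 2t − 2)(2t − 9s − 8)(6t + 8s − 3)
= (21st − 14t^2 − 14t − 6s + 4t + 4)(2t − 9s − 8)(6t + 8s − 3)    [distributive law]
= (21st − 14t^2 − 10t − 6s + 4)(2t − 9s − 8)(6t + 8s − 3)    [combine like terms]
= (42st^2 − 189s^2t − 168st − 28t^3 + 126st^2 + 112t^2 − 20t^2 + 90st + 80t − 12st + 54s^2 + 48s + 8t − 36s − 32)(6t + 8s − 3)    [distributive law]
= (168st^2 − 189s^2t − 90st − 28t^3 + 92t^2 + 88t + 54s^2 + 12s − 32)(6t + 8s − 3)    [combine like terms]
= 1008st^3 + 1344s^2t^2 − 504st^2 − 1134s^2t^2 − 1512s^3t + 567s^2t − 540st^2 − 720s^2t + 270st − 168t^4 − 224st^3 + 84t^3 + 552t^3 + 736st^2 − 276t^2 + 528t^2 + 704st − 264t + 324s^2t + 432s^3 − 162s^2 + 72st + 96s^2 − 36s − 192t − 256s + 96    [distributive law]
= 784st^3 + 210s^2t^2 − 308st^2 − 1512s^3t + 171s^2t + 1046st − 168t^4 + 636t^3 + 252t^2 − 456t + 432s^3 − 66s^2 − 292s + 96    [combine like terms]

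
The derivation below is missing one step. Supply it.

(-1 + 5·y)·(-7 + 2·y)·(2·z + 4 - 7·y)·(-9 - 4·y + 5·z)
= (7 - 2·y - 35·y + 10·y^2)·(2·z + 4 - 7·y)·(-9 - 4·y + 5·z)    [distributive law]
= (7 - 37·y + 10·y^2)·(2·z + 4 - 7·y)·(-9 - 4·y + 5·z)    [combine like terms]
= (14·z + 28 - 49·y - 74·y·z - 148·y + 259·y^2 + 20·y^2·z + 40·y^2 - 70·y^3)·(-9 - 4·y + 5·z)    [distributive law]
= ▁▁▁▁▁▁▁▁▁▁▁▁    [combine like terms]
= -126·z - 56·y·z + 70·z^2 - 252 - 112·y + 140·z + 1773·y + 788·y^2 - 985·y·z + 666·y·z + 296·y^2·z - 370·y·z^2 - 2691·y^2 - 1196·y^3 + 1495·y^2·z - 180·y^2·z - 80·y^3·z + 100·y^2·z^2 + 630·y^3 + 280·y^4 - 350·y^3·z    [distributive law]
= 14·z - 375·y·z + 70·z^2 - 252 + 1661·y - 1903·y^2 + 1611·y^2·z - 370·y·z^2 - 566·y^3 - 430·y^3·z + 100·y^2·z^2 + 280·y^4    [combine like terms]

By combine like terms:

(14·z + 28 - 197·y - 74·y·z + 299·y^2 + 20·y^2·z - 70·y^3)·(-9 - 4·y + 5·z)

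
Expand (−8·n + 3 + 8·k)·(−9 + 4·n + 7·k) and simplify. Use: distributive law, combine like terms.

(−8·n + 3 + 8·k)·(−9 + 4·n + 7·k)
= 72·n − 32·n^2 − 56·k·n − 27 + 12·n + 21·k − 72·k + 32·k·n + 56·k^2    [distributive law]
= 84·n − 32·n^2 − 24·k·n − 27 − 51·k + 56·k^2    [combine like terms]

84·n − 32·n^2 − 24·k·n − 27 − 51·k + 56·k^2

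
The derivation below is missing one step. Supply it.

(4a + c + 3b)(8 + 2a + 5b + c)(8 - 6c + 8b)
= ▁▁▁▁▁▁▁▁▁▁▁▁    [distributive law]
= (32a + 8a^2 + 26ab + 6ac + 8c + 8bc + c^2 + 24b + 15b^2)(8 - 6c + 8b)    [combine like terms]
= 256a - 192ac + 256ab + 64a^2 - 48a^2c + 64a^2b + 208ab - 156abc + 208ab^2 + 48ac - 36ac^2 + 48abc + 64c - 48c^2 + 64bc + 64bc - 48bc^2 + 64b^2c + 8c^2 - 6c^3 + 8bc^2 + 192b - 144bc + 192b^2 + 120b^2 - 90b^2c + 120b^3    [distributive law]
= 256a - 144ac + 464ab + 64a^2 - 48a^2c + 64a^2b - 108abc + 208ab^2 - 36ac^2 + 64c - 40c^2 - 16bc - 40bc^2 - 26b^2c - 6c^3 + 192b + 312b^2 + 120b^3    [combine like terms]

Applying distributive law to the line above:

(32a + 8a^2 + 20ab + 4ac + 8c + 2ac + 5bc + c^2 + 24b + 6ab + 15b^2 + 3bc)(8 - 6c + 8b)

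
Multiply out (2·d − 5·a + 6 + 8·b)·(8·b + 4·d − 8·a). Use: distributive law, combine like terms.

48·b·d + 8·d² − 36·a·d − 104·a·b + 40·a² + 48·b + 24·d − 48·a + 64·b²

(2·d − 5·a + 6 + 8·b)·(8·b + 4·d − 8·a)
= 16·b·d + 8·d² − 16·a·d − 40·a·b − 20·a·d + 40·a² + 48·b + 24·d − 48·a + 64·b² + 32·b·d − 64·a·b    [distributive law]
= 48·b·d + 8·d² − 36·a·d − 104·a·b + 40·a² + 48·b + 24·d − 48·a + 64·b²    [combine like terms]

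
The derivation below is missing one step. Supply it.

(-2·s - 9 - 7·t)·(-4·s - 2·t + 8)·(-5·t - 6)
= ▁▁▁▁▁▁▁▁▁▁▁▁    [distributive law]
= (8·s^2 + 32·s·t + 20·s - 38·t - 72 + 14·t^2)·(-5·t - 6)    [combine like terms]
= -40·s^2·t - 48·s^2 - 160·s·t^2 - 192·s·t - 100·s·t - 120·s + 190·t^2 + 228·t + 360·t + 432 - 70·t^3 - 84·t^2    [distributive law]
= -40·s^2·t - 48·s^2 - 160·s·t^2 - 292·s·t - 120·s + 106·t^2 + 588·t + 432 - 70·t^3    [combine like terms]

After distributive law, the bracketed line is:

(8·s^2 + 4·s·t - 16·s + 36·s + 18·t - 72 + 28·s·t + 14·t^2 - 56·t)·(-5·t - 6)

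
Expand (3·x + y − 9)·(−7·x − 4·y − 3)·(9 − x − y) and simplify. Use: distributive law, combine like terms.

(3·x + y − 9)·(−7·x − 4·y − 3)·(9 − x − y)
= (−21·x^2 − 12·x·y − 9·x − 7·x·y − 4·y^2 − 3·y + 63·x + 36·y + 27)·(9 − x − y)    [distributive law]
= (−21·x^2 − 19·x·y + 54·x − 4·y^2 + 33·y + 27)·(9 − x − y)    [combine like terms]
= −189·x^2 + 21·x^3 + 21·x^2·y − 171·x·y + 19·x^2·y + 19·x·y^2 + 486·x − 54·x^2 − 54·x·y − 36·y^2 + 4·x·y^2 + 4·y^3 + 297·y − 33·x·y − 33·y^2 + 243 − 27·x − 27·y    [distributive law]
= −243·x^2 + 21·x^3 + 40·x^2·y − 258·x·y + 23·x·y^2 + 459·x − 69·y^2 + 4·y^3 + 270·y + 243    [combine like terms]

−243·x^2 + 21·x^3 + 40·x^2·y − 258·x·y + 23·x·y^2 + 459·x − 69·y^2 + 4·y^3 + 270·y + 243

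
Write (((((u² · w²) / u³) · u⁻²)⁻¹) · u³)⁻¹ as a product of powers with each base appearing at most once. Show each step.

(((((u² · w²) / u³) · u⁻²)⁻¹) · u³)⁻¹
= (((((u² · w²) / u³) · u⁻²)⁻¹)⁻¹) · ((u³)⁻¹)    [power of a product]
= ((((u² · w²) / u³) · u⁻²)¹) · ((u³)⁻¹)    [power of a power]
= ((((u² · w²) / u³)¹) · ((u⁻²)¹)) · ((u³)⁻¹)    [power of a product]
= ((((u² · w²)¹) / ((u³)¹)) · ((u⁻²)¹)) · ((u³)⁻¹)    [power of a quotient]
= (((((u²)¹) · ((w²)¹)) / ((u³)¹)) · ((u⁻²)¹)) · ((u³)⁻¹)    [power of a product]
= (((u² · ((w²)¹)) / ((u³)¹)) · ((u⁻²)¹)) · ((u³)⁻¹)    [power of a power]
= (((u² · w²) / ((u³)¹)) · ((u⁻²)¹)) · ((u³)⁻¹)    [power of a power]
= (((u² · w²) / u³) · ((u⁻²)¹)) · ((u³)⁻¹)    [power of a power]
= (((u² · w²) / u³) · u⁻²) · ((u³)⁻¹)    [power of a power]
= (((u² · w²) / u³) · u⁻²) · u⁻³    [power of a power]
= u⁻⁶w²    [quotient of powers; product of powers]

u⁻⁶w²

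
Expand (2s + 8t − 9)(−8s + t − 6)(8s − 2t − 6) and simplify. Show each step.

−128s^3 − 464s^2t + 576s^2 + 188st^2 − 204st + 72s − 16t^3 + 66t^2 + 234t − 324

(2s + 8t − 9)(−8s + t − 6)(8s − 2t − 6)
= (−16s^2 + 2st − 12s − 64st + 8t^2 − 48t + 72s − 9t + 54)(8s − 2t − 6)    [distributive law]
= (−16s^2 − 62st + 60s + 8t^2 − 57t + 54)(8s − 2t − 6)    [combine like terms]
= −128s^3 + 32s^2t + 96s^2 − 496s^2t + 124st^2 + 372st + 480s^2 − 120st − 360s + 64st^2 − 16t^3 − 48t^2 − 456st + 114t^2 + 342t + 432s − 108t − 324    [distributive law]
= −128s^3 − 464s^2t + 576s^2 + 188st^2 − 204st + 72s − 16t^3 + 66t^2 + 234t − 324    [combine like terms]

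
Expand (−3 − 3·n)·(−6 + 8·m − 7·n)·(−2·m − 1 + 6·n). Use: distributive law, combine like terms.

−12·m − 18 + 69·n + 48·m² − 198·m·n + 213·n² + 48·m²·n − 186·m·n² + 126·n³

(−3 − 3·n)·(−6 + 8·m − 7·n)·(−2·m − 1 + 6·n)
= (18 − 24·m + 21·n + 18·n − 24·m·n + 21·n²)·(−2·m − 1 + 6·n)    [distributive law]
= (18 − 24·m + 39·n − 24·m·n + 21·n²)·(−2·m − 1 + 6·n)    [combine like terms]
= −36·m − 18 + 108·n + 48·m² + 24·m − 144·m·n − 78·m·n − 39·n + 234·n² + 48·m²·n + 24·m·n − 144·m·n² − 42·m·n² − 21·n² + 126·n³    [distributive law]
= −12·m − 18 + 69·n + 48·m² − 198·m·n + 213·n² + 48·m²·n − 186·m·n² + 126·n³    [combine like terms]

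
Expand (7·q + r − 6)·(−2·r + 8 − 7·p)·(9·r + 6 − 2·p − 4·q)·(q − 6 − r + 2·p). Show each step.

−174·q^2·r^2 + 536·q·r^2 + 100·q·r^3 + 90·p·q·r^2 + 228·q^2·r − 2880·q·r + 3860·p·q·r − 469·p·q^2·r − 854·p^2·q·r + 56·q^3·r + 1872·q^2 − 3456·q + 4848·p·q − 2198·p·q^2 − 1820·p^2·q − 224·q^3 + 490·p^2·q^2 + 196·p^3·q + 196·p·q^3 − 60·r^3 + 18·r^4 + 23·p·r^3 − 696·r^2 + 394·p·r^2 − 132·p^2·r^2 + 2160·r − 2748·p·r + 592·p^2·r + 28·p^3·r + 1728 − 2664·p + 1200·p^2 − 168·p^3

(7·q + r − 6)·(−2·r + 8 − 7·p)·(9·r + 6 − 2·p − 4·q)·(q − 6 − r + 2·p)
= (−14·q·r + 56·q − 49·p·q − 2·r^2 + 8·r − 7·p·r + 12·r − 48 + 42·p)·(9·r + 6 − 2·p − 4·q)·(q − 6 − r + 2·p)    [distributive law]
= (−14·q·r + 56·q − 49·p·q − 2·r^2 + 20·r − 7·p·r − 48 + 42·p)·(9·r + 6 − 2·p − 4·q)·(q − 6 − r + 2·p)    [combine like terms]
= (−126·q·r^2 − 84·q·r + 28·p·q·r + 56·q^2·r + 504·q·r + 336·q − 112·p·q − 224·q^2 − 441·p·q·r − 294·p·q + 98·p^2·q + 196·p·q^2 − 18·r^3 − 12·r^2 + 4·p·r^2 + 8·q·r^2 + 180·r^2 + 120·r − 40·p·r − 80·q·r − 63·p·r^2 − 42·p·r + 14·p^2·r + 28·p·q·r − 432·r − 288 + 96·p + 192·q + 378·p·r + 252·p − 84·p^2 − 168·p·q)·(q − 6 − r + 2·p)    [distributive law]
= (−118·q·r^2 + 340·q·r − 385·p·q·r + 56·q^2·r + 528·q − 574·p·q − 224·q^2 + 98·p^2·q + 196·p·q^2 − 18·r^3 + 168·r^2 − 59·p·r^2 − 312·r + 296·p·r + 14·p^2·r − 288 + 348·p − 84·p^2)·(q − 6 − r + 2·p)    [combine like terms]
= −118·q^2·r^2 + 708·q·r^2 + 118·q·r^3 − 236·p·q·r^2 + 340·q^2·r − 2040·q·r − 340·q·r^2 + 680·p·q·r − 385·p·q^2·r + 2310·p·q·r + 385·p·q·r^2 − 770·p^2·q·r + 56·q^3·r − 336·q^2·r − 56·q^2·r^2 + 112·p·q^2·r + 528·q^2 − 3168·q − 528·q·r + 1056·p·q − 574·p·q^2 + 3444·p·q + 574·p·q·r − 1148·p^2·q − 224·q^3 + 1344·q^2 + 224·q^2·r − 448·p·q^2 + 98·p^2·q^2 − 588·p^2·q − 98·p^2·q·r + 196·p^3·q + 196·p·q^3 − 1176·p·q^2 − 196·p·q^2·r + 392·p^2·q^2 − 18·q·r^3 + 108·r^3 + 18·r^4 − 36·p·r^3 + 168·q·r^2 − 1008·r^2 − 168·r^3 + 336·p·r^2 − 59·p·q·r^2 + 354·p·r^2 + 59·p·r^3 − 118·p^2·r^2 − 312·q·r + 1872·r + 312·r^2 − 624·p·r + 296·p·q·r − 1776·p·r − 296·p·r^2 + 592·p^2·r + 14·p^2·q·r − 84·p^2·r − 14·p^2·r^2 + 28·p^3·r − 288·q + 1728 + 288·r − 576·p + 348·p·q − 2088·p − 348·p·r + 696·p^2 − 84·p^2·q + 504·p^2 + 84·p^2·r − 168·p^3    [distributive law]
= −174·q^2·r^2 + 536·q·r^2 + 100·q·r^3 + 90·p·q·r^2 + 228·q^2·r − 2880·q·r + 3860·p·q·r − 469·p·q^2·r − 854·p^2·q·r + 56·q^3·r + 1872·q^2 − 3456·q + 4848·p·q − 2198·p·q^2 − 1820·p^2·q − 224·q^3 + 490·p^2·q^2 + 196·p^3·q + 196·p·q^3 − 60·r^3 + 18·r^4 + 23·p·r^3 − 696·r^2 + 394·p·r^2 − 132·p^2·r^2 + 2160·r − 2748·p·r + 592·p^2·r + 28·p^3·r + 1728 − 2664·p + 1200·p^2 − 168·p^3    [combine like terms]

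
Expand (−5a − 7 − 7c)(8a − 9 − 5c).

−40a^2 − 11a − 31ac + 63 + 98c + 35c^2

(−5a − 7 − 7c)(8a − 9 − 5c)
= −40a^2 + 45a + 25ac − 56a + 63 + 35c − 56ac + 63c + 35c^2    [distributive law]
= −40a^2 − 11a − 31ac + 63 + 98c + 35c^2    [combine like terms]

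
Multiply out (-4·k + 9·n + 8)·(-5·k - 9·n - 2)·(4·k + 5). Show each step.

(-4·k + 9·n + 8)·(-5·k - 9·n - 2)·(4·k + 5)
= (20·k^2 + 36·k·n + 8·k - 45·k·n - 81·n^2 - 18·n - 40·k - 72·n - 16)·(4·k + 5)    [distributive law]
= (20·k^2 - 9·k·n - 32·k - 81·n^2 - 90·n - 16)·(4·k + 5)    [combine like terms]
= 80·k^3 + 100·k^2 - 36·k^2·n - 45·k·n - 128·k^2 - 160·k - 324·k·n^2 - 405·n^2 - 360·k·n - 450·n - 64·k - 80    [distributive law]
= 80·k^3 - 28·k^2 - 36·k^2·n - 405·k·n - 224·k - 324·k·n^2 - 405·n^2 - 450·n - 80    [combine like terms]

80·k^3 - 28·k^2 - 36·k^2·n - 405·k·n - 224·k - 324·k·n^2 - 405·n^2 - 450·n - 80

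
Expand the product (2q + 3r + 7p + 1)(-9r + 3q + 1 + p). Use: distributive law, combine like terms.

(2q + 3r + 7p + 1)(-9r + 3q + 1 + p)
= -18qr + 6q^2 + 2q + 2pq - 27r^2 + 9qr + 3r + 3pr - 63pr + 21pq + 7p + 7p^2 - 9r + 3q + 1 + p    [distributive law]
= -9qr + 6q^2 + 5q + 23pq - 27r^2 - 6r - 60pr + 8p + 7p^2 + 1    [combine like terms]

-9qr + 6q^2 + 5q + 23pq - 27r^2 - 6r - 60pr + 8p + 7p^2 + 1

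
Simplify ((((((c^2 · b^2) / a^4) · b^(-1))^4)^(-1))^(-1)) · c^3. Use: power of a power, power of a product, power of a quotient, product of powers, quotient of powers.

a^(-16)b^4c^11

((((((c^2 · b^2) / a^4) · b^(-1))^4)^(-1))^(-1)) · c^3
= (((((c^2 · b^2) / a^4) · b^(-1))^4)^1) · c^3    [power of a power]
= ((((c^2 · b^2) / a^4) · b^(-1))^4) · c^3    [power of a power]
= ((((c^2 · b^2) / a^4)^4) · ((b^(-1))^4)) · c^3    [power of a product]
= ((((c^2 · b^2)^4) / ((a^4)^4)) · ((b^(-1))^4)) · c^3    [power of a quotient]
= (((((c^2)^4) · ((b^2)^4)) / ((a^4)^4)) · ((b^(-1))^4)) · c^3    [power of a product]
= (((c^8 · ((b^2)^4)) / ((a^4)^4)) · ((b^(-1))^4)) · c^3    [power of a power]
= (((c^8 · b^8) / ((a^4)^4)) · ((b^(-1))^4)) · c^3    [power of a power]
= (((c^8 · b^8) / a^16) · ((b^(-1))^4)) · c^3    [power of a power]
= (((c^8 · b^8) / a^16) · b^(-4)) · c^3    [power of a power]
= a^(-16)b^4c^11    [quotient of powers; product of powers]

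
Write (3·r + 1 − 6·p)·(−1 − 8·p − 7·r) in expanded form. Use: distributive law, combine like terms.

(3·r + 1 − 6·p)·(−1 − 8·p − 7·r)
= −3·r − 24·p·r − 21·r^2 − 1 − 8·p − 7·r + 6·p + 48·p^2 + 42·p·r    [distributive law]
= −10·r + 18·p·r − 21·r^2 − 1 − 2·p + 48·p^2    [combine like terms]

−10·r + 18·p·r − 21·r^2 − 1 − 2·p + 48·p^2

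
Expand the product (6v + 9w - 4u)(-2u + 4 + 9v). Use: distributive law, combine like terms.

-48uv + 24v + 54v^2 - 18uw + 36w + 81vw + 8u^2 - 16u

(6v + 9w - 4u)(-2u + 4 + 9v)
= -12uv + 24v + 54v^2 - 18uw + 36w + 81vw + 8u^2 - 16u - 36uv    [distributive law]
= -48uv + 24v + 54v^2 - 18uw + 36w + 81vw + 8u^2 - 16u    [combine like terms]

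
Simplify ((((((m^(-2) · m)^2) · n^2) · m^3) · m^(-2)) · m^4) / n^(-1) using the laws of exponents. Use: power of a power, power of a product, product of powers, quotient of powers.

m^3n^3

((((((m^(-2) · m)^2) · n^2) · m^3) · m^(-2)) · m^4) / n^(-1)
= (((((((m^(-2))^2) · (m^2)) · n^2) · m^3) · m^(-2)) · m^4) / n^(-1)    [power of a product]
= (((((m^(-4) · (m^2)) · n^2) · m^3) · m^(-2)) · m^4) / n^(-1)    [power of a power]
= ((((m^(-2) · n^2) · m^3) · m^(-2)) · m^4) / n^(-1)    [product of powers]
= m^3n^3    [quotient of powers; product of powers]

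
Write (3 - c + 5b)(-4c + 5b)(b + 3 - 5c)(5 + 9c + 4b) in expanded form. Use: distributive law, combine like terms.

(3 - c + 5b)(-4c + 5b)(b + 3 - 5c)(5 + 9c + 4b)
= (-12c + 15b + 4c^2 - 5bc - 20bc + 25b^2)(b + 3 - 5c)(5 + 9c + 4b)    [distributive law]
= (-12c + 15b + 4c^2 - 25bc + 25b^2)(b + 3 - 5c)(5 + 9c + 4b)    [combine like terms]
= (-12bc - 36c + 60c^2 + 15b^2 + 45b - 75bc + 4bc^2 + 12c^2 - 20c^3 - 25b^2c - 75bc + 125bc^2 + 25b^3 + 75b^2 - 125b^2c)(5 + 9c + 4b)    [distributive law]
= (-162bc - 36c + 72c^2 + 90b^2 + 45b + 129bc^2 - 20c^3 - 150b^2c + 25b^3)(5 + 9c + 4b)    [combine like terms]
= -810bc - 1458bc^2 - 648b^2c - 180c - 324c^2 - 144bc + 360c^2 + 648c^3 + 288bc^2 + 450b^2 + 810b^2c + 360b^3 + 225b + 405bc + 180b^2 + 645bc^2 + 1161bc^3 + 516b^2c^2 - 100c^3 - 180c^4 - 80bc^3 - 750b^2c - 1350b^2c^2 - 600b^3c + 125b^3 + 225b^3c + 100b^4    [distributive law]
= -549bc - 525bc^2 - 588b^2c - 180c + 36c^2 + 548c^3 + 630b^2 + 485b^3 + 225b + 1081bc^3 - 834b^2c^2 - 180c^4 - 375b^3c + 100b^4    [combine like terms]

-549bc - 525bc^2 - 588b^2c - 180c + 36c^2 + 548c^3 + 630b^2 + 485b^3 + 225b + 1081bc^3 - 834b^2c^2 - 180c^4 - 375b^3c + 100b^4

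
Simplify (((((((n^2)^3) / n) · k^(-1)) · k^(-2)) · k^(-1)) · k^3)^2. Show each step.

k^(-2)·n^10

(((((((n^2)^3) / n) · k^(-1)) · k^(-2)) · k^(-1)) · k^3)^2
= (((((((n^2)^3) / n) · k^(-1)) · k^(-2)) · k^(-1))^2) · ((k^3)^2)    [power of a product]
= (((((((n^2)^3) / n) · k^(-1)) · k^(-2))^2) · ((k^(-1))^2)) · ((k^3)^2)    [power of a product]
= (((((((n^2)^3) / n) · k^(-1))^2) · ((k^(-2))^2)) · ((k^(-1))^2)) · ((k^3)^2)    [power of a product]
= (((((((n^2)^3) / n)^2) · ((k^(-1))^2)) · ((k^(-2))^2)) · ((k^(-1))^2)) · ((k^3)^2)    [power of a product]
= (((((((n^2)^3)^2) / (n^2)) · ((k^(-1))^2)) · ((k^(-2))^2)) · ((k^(-1))^2)) · ((k^3)^2)    [power of a quotient]
= ((((((n^2)^6) / (n^2)) · ((k^(-1))^2)) · ((k^(-2))^2)) · ((k^(-1))^2)) · ((k^3)^2)    [power of a power]
= ((((n^12 / (n^2)) · ((k^(-1))^2)) · ((k^(-2))^2)) · ((k^(-1))^2)) · ((k^3)^2)    [power of a power]
= (((n^10 · ((k^(-1))^2)) · ((k^(-2))^2)) · ((k^(-1))^2)) · ((k^3)^2)    [quotient of powers]
= (((n^10 · k^(-2)) · ((k^(-2))^2)) · ((k^(-1))^2)) · ((k^3)^2)    [power of a power]
= (((n^10 · k^(-2)) · k^(-4)) · ((k^(-1))^2)) · ((k^3)^2)    [power of a power]
= (((n^10 · k^(-2)) · k^(-4)) · k^(-2)) · ((k^3)^2)    [power of a power]
= (((n^10 · k^(-2)) · k^(-4)) · k^(-2)) · k^6    [power of a power]
= k^(-2)·n^10    [product of powers]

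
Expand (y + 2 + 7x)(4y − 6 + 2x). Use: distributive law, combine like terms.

(y + 2 + 7x)(4y − 6 + 2x)
= 4y^2 − 6y + 2xy + 8y − 12 + 4x + 28xy − 42x + 14x^2    [distributive law]
= 4y^2 + 2y + 30xy − 12 − 38x + 14x^2    [combine like terms]

4y^2 + 2y + 30xy − 12 − 38x + 14x^2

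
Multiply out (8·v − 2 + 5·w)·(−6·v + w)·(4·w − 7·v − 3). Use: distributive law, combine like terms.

−38·v^2·w + 336·v^3 + 60·v^2 − 123·v·w^2 + 128·v·w − 36·v − 23·w^2 + 6·w + 20·w^3

(8·v − 2 + 5·w)·(−6·v + w)·(4·w − 7·v − 3)
= (−48·v^2 + 8·v·w + 12·v − 2·w − 30·v·w + 5·w^2)·(4·w − 7·v − 3)    [distributive law]
= (−48·v^2 − 22·v·w + 12·v − 2·w + 5·w^2)·(4·w − 7·v − 3)    [combine like terms]
= −192·v^2·w + 336·v^3 + 144·v^2 − 88·v·w^2 + 154·v^2·w + 66·v·w + 48·v·w − 84·v^2 − 36·v − 8·w^2 + 14·v·w + 6·w + 20·w^3 − 35·v·w^2 − 15·w^2    [distributive law]
= −38·v^2·w + 336·v^3 + 60·v^2 − 123·v·w^2 + 128·v·w − 36·v − 23·w^2 + 6·w + 20·w^3    [combine like terms]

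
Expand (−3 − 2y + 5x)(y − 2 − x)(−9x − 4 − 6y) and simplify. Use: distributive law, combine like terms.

5xy − 40y + 2y^2 − 26x − 24 + 83x^2 − 24xy^2 + 12y^3 − 33x^2y + 45x^3

(−3 − 2y + 5x)(y − 2 − x)(−9x − 4 − 6y)
= (−3y + 6 + 3x − 2y^2 + 4y + 2xy + 5xy − 10x − 5x^2)(−9x − 4 − 6y)    [distributive law]
= (y + 6 − 7x − 2y^2 + 7xy − 5x^2)(−9x − 4 − 6y)    [combine like terms]
= −9xy − 4y − 6y^2 − 54x − 24 − 36y + 63x^2 + 28x + 42xy + 18xy^2 + 8y^2 + 12y^3 − 63x^2y − 28xy − 42xy^2 + 45x^3 + 20x^2 + 30x^2y    [distributive law]
= 5xy − 40y + 2y^2 − 26x − 24 + 83x^2 − 24xy^2 + 12y^3 − 33x^2y + 45x^3    [combine like terms]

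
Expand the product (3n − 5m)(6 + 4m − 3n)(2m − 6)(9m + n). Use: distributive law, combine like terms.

−1074m²n + 360mn² − 792mn − 108n² + 446m³n − 108m²n² − 18mn³ + 54n³ + 540m³ + 1620m² − 360m⁴

(3n − 5m)(6 + 4m − 3n)(2m − 6)(9m + n)
= (18n + 12mn − 9n² − 30m − 20m² + 15mn)(2m − 6)(9m + n)    [distributive law]
= (18n + 27mn − 9n² − 30m − 20m²)(2m − 6)(9m + n)    [combine like terms]
= (36mn − 108n + 54m²n − 162mn − 18mn² + 54n² − 60m² + 180m − 40m³ + 120m²)(9m + n)    [distributive law]
= (−126mn − 108n + 54m²n − 18mn² + 54n² + 60m² + 180m − 40m³)(9m + n)    [combine like terms]
= −1134m²n − 126mn² − 972mn − 108n² + 486m³n + 54m²n² − 162m²n² − 18mn³ + 486mn² + 54n³ + 540m³ + 60m²n + 1620m² + 180mn − 360m⁴ − 40m³n    [distributive law]
= −1074m²n + 360mn² − 792mn − 108n² + 446m³n − 108m²n² − 18mn³ + 54n³ + 540m³ + 1620m² − 360m⁴    [combine like terms]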